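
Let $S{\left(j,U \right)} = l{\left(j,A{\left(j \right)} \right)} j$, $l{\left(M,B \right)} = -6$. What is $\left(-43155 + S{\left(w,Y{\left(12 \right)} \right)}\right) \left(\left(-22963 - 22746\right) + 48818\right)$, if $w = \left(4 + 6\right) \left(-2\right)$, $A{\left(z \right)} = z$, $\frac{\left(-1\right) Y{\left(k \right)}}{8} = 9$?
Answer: $-133795815$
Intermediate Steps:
$Y{\left(k \right)} = -72$ ($Y{\left(k \right)} = \left(-8\right) 9 = -72$)
$w = -20$ ($w = 10 \left(-2\right) = -20$)
$S{\left(j,U \right)} = - 6 j$
$\left(-43155 + S{\left(w,Y{\left(12 \right)} \right)}\right) \left(\left(-22963 - 22746\right) + 48818\right) = \left(-43155 - -120\right) \left(\left(-22963 - 22746\right) + 48818\right) = \left(-43155 + 120\right) \left(-45709 + 48818\right) = \left(-43035\right) 3109 = -133795815$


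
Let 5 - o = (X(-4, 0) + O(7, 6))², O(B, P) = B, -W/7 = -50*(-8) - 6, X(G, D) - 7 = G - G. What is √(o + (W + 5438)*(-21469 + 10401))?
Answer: I*√29662431 ≈ 5446.3*I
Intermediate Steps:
X(G, D) = 7 (X(G, D) = 7 + (G - G) = 7 + 0 = 7)
W = -2758 (W = -7*(-50*(-8) - 6) = -7*(400 - 6) = -7*394 = -2758)
o = -191 (o = 5 - (7 + 7)² = 5 - 1*14² = 5 - 1*196 = 5 - 196 = -191)
√(o + (W + 5438)*(-21469 + 10401)) = √(-191 + (-2758 + 5438)*(-21469 + 10401)) = √(-191 + 2680*(-11068)) = √(-191 - 29662240) = √(-29662431) = I*√29662431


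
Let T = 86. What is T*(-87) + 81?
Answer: -7401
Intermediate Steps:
T*(-87) + 81 = 86*(-87) + 81 = -7482 + 81 = -7401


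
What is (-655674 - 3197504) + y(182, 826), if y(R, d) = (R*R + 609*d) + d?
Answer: -3316194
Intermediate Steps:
y(R, d) = R² + 610*d (y(R, d) = (R² + 609*d) + d = R² + 610*d)
(-655674 - 3197504) + y(182, 826) = (-655674 - 3197504) + (182² + 610*826) = -3853178 + (33124 + 503860) = -3853178 + 536984 = -3316194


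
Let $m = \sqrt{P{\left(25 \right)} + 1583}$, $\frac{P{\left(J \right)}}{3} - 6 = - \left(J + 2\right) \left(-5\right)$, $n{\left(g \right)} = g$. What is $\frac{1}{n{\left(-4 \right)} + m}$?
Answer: $\frac{2}{995} + \frac{\sqrt{2006}}{1990} \approx 0.024517$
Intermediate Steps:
$P{\left(J \right)} = 48 + 15 J$ ($P{\left(J \right)} = 18 + 3 \left(- \left(J + 2\right) \left(-5\right)\right) = 18 + 3 \left(- \left(2 + J\right) \left(-5\right)\right) = 18 + 3 \left(- (-10 - 5 J)\right) = 18 + 3 \left(10 + 5 J\right) = 18 + \left(30 + 15 J\right) = 48 + 15 J$)
$m = \sqrt{2006}$ ($m = \sqrt{\left(48 + 15 \cdot 25\right) + 1583} = \sqrt{\left(48 + 375\right) + 1583} = \sqrt{423 + 1583} = \sqrt{2006} \approx 44.788$)
$\frac{1}{n{\left(-4 \right)} + m} = \frac{1}{-4 + \sqrt{2006}}$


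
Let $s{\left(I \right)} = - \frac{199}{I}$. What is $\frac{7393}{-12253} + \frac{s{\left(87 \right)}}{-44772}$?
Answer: $- \frac{28794509105}{47727444492} \approx -0.60331$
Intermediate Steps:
$\frac{7393}{-12253} + \frac{s{\left(87 \right)}}{-44772} = \frac{7393}{-12253} + \frac{\left(-199\right) \frac{1}{87}}{-44772} = 7393 \left(- \frac{1}{12253}\right) + \left(-199\right) \frac{1}{87} \left(- \frac{1}{44772}\right) = - \frac{7393}{12253} - - \frac{199}{3895164} = - \frac{7393}{12253} + \frac{199}{3895164} = - \frac{28794509105}{47727444492}$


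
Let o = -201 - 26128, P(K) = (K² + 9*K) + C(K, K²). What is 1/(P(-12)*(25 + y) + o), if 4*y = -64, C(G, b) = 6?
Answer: -1/25951 ≈ -3.8534e-5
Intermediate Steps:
y = -16 (y = (¼)*(-64) = -16)
P(K) = 6 + K² + 9*K (P(K) = (K² + 9*K) + 6 = 6 + K² + 9*K)
o = -26329
1/(P(-12)*(25 + y) + o) = 1/((6 + (-12)² + 9*(-12))*(25 - 16) - 26329) = 1/((6 + 144 - 108)*9 - 26329) = 1/(42*9 - 26329) = 1/(378 - 26329) = 1/(-25951) = -1/25951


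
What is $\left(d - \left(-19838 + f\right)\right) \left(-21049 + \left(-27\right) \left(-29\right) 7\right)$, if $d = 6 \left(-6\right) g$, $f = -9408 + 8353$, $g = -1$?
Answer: $-325822672$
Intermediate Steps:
$f = -1055$
$d = 36$ ($d = 6 \left(-6\right) \left(-1\right) = \left(-36\right) \left(-1\right) = 36$)
$\left(d - \left(-19838 + f\right)\right) \left(-21049 + \left(-27\right) \left(-29\right) 7\right) = \left(36 + \left(19838 - -1055\right)\right) \left(-21049 + \left(-27\right) \left(-29\right) 7\right) = \left(36 + \left(19838 + 1055\right)\right) \left(-21049 + 783 \cdot 7\right) = \left(36 + 20893\right) \left(-21049 + 5481\right) = 20929 \left(-15568\right) = -325822672$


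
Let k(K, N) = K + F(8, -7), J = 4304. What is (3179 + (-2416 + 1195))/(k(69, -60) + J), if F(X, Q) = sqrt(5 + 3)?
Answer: 8562334/19123121 - 3916*sqrt(2)/19123121 ≈ 0.44746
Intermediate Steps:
F(X, Q) = 2*sqrt(2) (F(X, Q) = sqrt(8) = 2*sqrt(2))
k(K, N) = K + 2*sqrt(2)
(3179 + (-2416 + 1195))/(k(69, -60) + J) = (3179 + (-2416 + 1195))/((69 + 2*sqrt(2)) + 4304) = (3179 - 1221)/(4373 + 2*sqrt(2)) = 1958/(4373 + 2*sqrt(2))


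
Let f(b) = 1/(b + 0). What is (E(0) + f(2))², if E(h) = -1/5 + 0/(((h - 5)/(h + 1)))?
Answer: 9/100 ≈ 0.090000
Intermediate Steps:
f(b) = 1/b
E(h) = -⅕ (E(h) = -1*⅕ + 0/(((-5 + h)/(1 + h))) = -⅕ + 0/(((-5 + h)/(1 + h))) = -⅕ + 0*((1 + h)/(-5 + h)) = -⅕ + 0 = -⅕)
(E(0) + f(2))² = (-⅕ + 1/2)² = (-⅕ + ½)² = (3/10)² = 9/100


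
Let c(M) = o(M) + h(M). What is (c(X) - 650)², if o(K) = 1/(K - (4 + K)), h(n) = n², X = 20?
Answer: 1002001/16 ≈ 62625.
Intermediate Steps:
o(K) = -¼ (o(K) = 1/(K + (-4 - K)) = 1/(-4) = -¼)
c(M) = -¼ + M²
(c(X) - 650)² = ((-¼ + 20²) - 650)² = ((-¼ + 400) - 650)² = (1599/4 - 650)² = (-1001/4)² = 1002001/16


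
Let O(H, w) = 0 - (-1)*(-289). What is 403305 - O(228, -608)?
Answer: 403594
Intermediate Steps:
O(H, w) = -289 (O(H, w) = 0 - 1*289 = 0 - 289 = -289)
403305 - O(228, -608) = 403305 - 1*(-289) = 403305 + 289 = 403594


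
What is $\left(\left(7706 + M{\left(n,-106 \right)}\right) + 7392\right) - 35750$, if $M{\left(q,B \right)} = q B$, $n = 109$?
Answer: $-32206$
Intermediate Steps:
$M{\left(q,B \right)} = B q$
$\left(\left(7706 + M{\left(n,-106 \right)}\right) + 7392\right) - 35750 = \left(\left(7706 - 11554\right) + 7392\right) - 35750 = \left(-3848 + 7392\right) - 35750 = 3544 - 35750 = -32206$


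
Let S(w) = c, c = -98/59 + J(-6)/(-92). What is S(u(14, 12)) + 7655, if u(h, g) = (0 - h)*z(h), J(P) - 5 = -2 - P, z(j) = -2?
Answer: 41541793/5428 ≈ 7653.2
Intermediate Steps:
J(P) = 3 - P (J(P) = 5 + (-2 - P) = 3 - P)
c = -9547/5428 (c = -98/59 + (3 - 1*(-6))/(-92) = -98*1/59 + (3 + 6)*(-1/92) = -98/59 + 9*(-1/92) = -98/59 - 9/92 = -9547/5428 ≈ -1.7588)
u(h, g) = 2*h (u(h, g) = (0 - h)*(-2) = -h*(-2) = 2*h)
S(w) = -9547/5428
S(u(14, 12)) + 7655 = -9547/5428 + 7655 = 41541793/5428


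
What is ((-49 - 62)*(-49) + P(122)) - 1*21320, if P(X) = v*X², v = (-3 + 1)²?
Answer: 43655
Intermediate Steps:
v = 4 (v = (-2)² = 4)
P(X) = 4*X²
((-49 - 62)*(-49) + P(122)) - 1*21320 = ((-49 - 62)*(-49) + 4*122²) - 1*21320 = (-111*(-49) + 4*14884) - 21320 = (5439 + 59536) - 21320 = 64975 - 21320 = 43655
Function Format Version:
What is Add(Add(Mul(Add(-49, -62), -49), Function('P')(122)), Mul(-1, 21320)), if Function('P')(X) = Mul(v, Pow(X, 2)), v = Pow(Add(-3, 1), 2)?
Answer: 43655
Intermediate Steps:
v = 4 (v = Pow(-2, 2) = 4)
Function('P')(X) = Mul(4, Pow(X, 2))
Add(Add(Mul(Add(-49, -62), -49), Function('P')(122)), Mul(-1, 21320)) = Add(Add(Mul(Add(-49, -62), -49), Mul(4, Pow(122, 2))), Mul(-1, 21320)) = Add(Add(Mul(-111, -49), Mul(4, 14884)), -21320) = Add(Add(5439, 59536), -21320) = Add(64975, -21320) = 43655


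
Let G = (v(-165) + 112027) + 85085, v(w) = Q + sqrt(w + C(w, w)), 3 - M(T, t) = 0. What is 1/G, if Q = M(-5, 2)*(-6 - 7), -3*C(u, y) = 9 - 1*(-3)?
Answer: 197073/38837767498 - 13*I/38837767498 ≈ 5.0743e-6 - 3.3473e-10*I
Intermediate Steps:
C(u, y) = -4 (C(u, y) = -(9 - 1*(-3))/3 = -(9 + 3)/3 = -1/3*12 = -4)
M(T, t) = 3 (M(T, t) = 3 - 1*0 = 3 + 0 = 3)
Q = -39 (Q = 3*(-6 - 7) = 3*(-13) = -39)
v(w) = -39 + sqrt(-4 + w) (v(w) = -39 + sqrt(w - 4) = -39 + sqrt(-4 + w))
G = 197073 + 13*I (G = ((-39 + sqrt(-4 - 165)) + 112027) + 85085 = ((-39 + sqrt(-169)) + 112027) + 85085 = ((-39 + 13*I) + 112027) + 85085 = (111988 + 13*I) + 85085 = 197073 + 13*I ≈ 1.9707e+5 + 13.0*I)
1/G = 1/(197073 + 13*I) = (197073 - 13*I)/38837767498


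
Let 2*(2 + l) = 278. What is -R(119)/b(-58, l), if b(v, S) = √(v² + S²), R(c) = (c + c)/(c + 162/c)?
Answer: -28322*√22133/317010959 ≈ -0.013291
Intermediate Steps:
l = 137 (l = -2 + (½)*278 = -2 + 139 = 137)
R(c) = 2*c/(c + 162/c) (R(c) = (2*c)/(c + 162/c) = 2*c/(c + 162/c))
b(v, S) = √(S² + v²)
-R(119)/b(-58, l) = -2*119²/(162 + 119²)/(√(137² + (-58)²)) = -2*14161/(162 + 14161)/(√(18769 + 3364)) = -2*14161/14323/(√22133) = -2*14161*(1/14323)*√22133/22133 = -28322*√22133/22133/14323 = -28322*√22133/317010959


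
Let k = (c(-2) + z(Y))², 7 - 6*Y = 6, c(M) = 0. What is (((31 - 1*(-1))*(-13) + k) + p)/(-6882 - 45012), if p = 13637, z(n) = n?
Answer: -475957/1868184 ≈ -0.25477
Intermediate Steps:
Y = ⅙ (Y = 7/6 - ⅙*6 = 7/6 - 1 = ⅙ ≈ 0.16667)
k = 1/36 (k = (0 + ⅙)² = (⅙)² = 1/36 ≈ 0.027778)
(((31 - 1*(-1))*(-13) + k) + p)/(-6882 - 45012) = (((31 - 1*(-1))*(-13) + 1/36) + 13637)/(-6882 - 45012) = (((31 + 1)*(-13) + 1/36) + 13637)/(-51894) = ((32*(-13) + 1/36) + 13637)*(-1/51894) = ((-416 + 1/36) + 13637)*(-1/51894) = (-14975/36 + 13637)*(-1/51894) = (475957/36)*(-1/51894) = -475957/1868184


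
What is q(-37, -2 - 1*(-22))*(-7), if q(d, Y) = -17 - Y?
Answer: 259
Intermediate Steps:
q(-37, -2 - 1*(-22))*(-7) = (-17 - (-2 - 1*(-22)))*(-7) = (-17 - (-2 + 22))*(-7) = (-17 - 1*20)*(-7) = (-17 - 20)*(-7) = -37*(-7) = 259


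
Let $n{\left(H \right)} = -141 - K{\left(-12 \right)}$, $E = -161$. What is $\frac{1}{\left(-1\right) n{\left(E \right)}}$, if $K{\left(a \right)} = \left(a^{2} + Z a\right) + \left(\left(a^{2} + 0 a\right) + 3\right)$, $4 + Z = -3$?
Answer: $\frac{1}{516} \approx 0.001938$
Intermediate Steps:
$Z = -7$ ($Z = -4 - 3 = -7$)
$K{\left(a \right)} = 3 - 7 a + 2 a^{2}$ ($K{\left(a \right)} = \left(a^{2} - 7 a\right) + \left(\left(a^{2} + 0 a\right) + 3\right) = \left(a^{2} - 7 a\right) + \left(\left(a^{2} + 0\right) + 3\right) = \left(a^{2} - 7 a\right) + \left(a^{2} + 3\right) = \left(a^{2} - 7 a\right) + \left(3 + a^{2}\right) = 3 - 7 a + 2 a^{2}$)
$n{\left(H \right)} = -516$ ($n{\left(H \right)} = -141 - \left(3 - -84 + 2 \left(-12\right)^{2}\right) = -141 - \left(3 + 84 + 2 \cdot 144\right) = -141 - \left(3 + 84 + 288\right) = -141 - 375 = -516$)
$\frac{1}{\left(-1\right) n{\left(E \right)}} = \frac{1}{\left(-1\right) \left(-516\right)} = \frac{1}{516}$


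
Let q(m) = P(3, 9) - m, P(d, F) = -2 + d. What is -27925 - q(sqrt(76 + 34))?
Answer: -27926 + sqrt(110) ≈ -27916.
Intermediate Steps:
q(m) = 1 - m (q(m) = (-2 + 3) - m = 1 - m)
-27925 - q(sqrt(76 + 34)) = -27925 - (1 - sqrt(76 + 34)) = -27925 - (1 - sqrt(110)) = -27925 + (-1 + sqrt(110)) = -27926 + sqrt(110)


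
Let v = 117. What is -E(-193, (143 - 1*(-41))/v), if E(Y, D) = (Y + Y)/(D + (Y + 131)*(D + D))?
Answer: -7527/3772 ≈ -1.9955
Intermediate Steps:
E(Y, D) = 2*Y/(D + 2*D*(131 + Y)) (E(Y, D) = (2*Y)/(D + (131 + Y)*(2*D)) = (2*Y)/(D + 2*D*(131 + Y)) = 2*Y/(D + 2*D*(131 + Y)))
-E(-193, (143 - 1*(-41))/v) = -2*(-193)/(((143 - 1*(-41))/117)*(263 + 2*(-193))) = -2*(-193)/(((143 + 41)*(1/117))*(263 - 386)) = -2*(-193)/((184*(1/117))*(-123)) = -2*(-193)*(-1)/(184/117*123) = -2*(-193)*117*(-1)/(184*123) = -1*7527/3772 = -7527/3772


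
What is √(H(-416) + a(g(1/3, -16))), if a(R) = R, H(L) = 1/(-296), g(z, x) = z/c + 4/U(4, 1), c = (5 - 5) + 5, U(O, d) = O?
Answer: √5240310/2220 ≈ 1.0312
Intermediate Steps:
c = 5 (c = 0 + 5 = 5)
g(z, x) = 1 + z/5 (g(z, x) = z/5 + 4/4 = z*(⅕) + 4*(¼) = z/5 + 1 = 1 + z/5)
H(L) = -1/296
√(H(-416) + a(g(1/3, -16))) = √(-1/296 + (1 + (⅕)/3)) = √(-1/296 + (1 + (⅕)*(⅓))) = √(-1/296 + (1 + 1/15)) = √(-1/296 + 16/15) = √(4721/4440) = √5240310/2220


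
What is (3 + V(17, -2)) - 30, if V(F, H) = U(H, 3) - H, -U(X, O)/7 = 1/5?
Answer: -132/5 ≈ -26.400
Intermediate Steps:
U(X, O) = -7/5
V(F, H) = -7/5 - H
(3 + V(17, -2)) - 30 = (3 + (-7/5 - 1*(-2))) - 30 = (3 + (-7/5 + 2)) - 30 = (3 + ⅗) - 30 = 18/5 - 30 = -132/5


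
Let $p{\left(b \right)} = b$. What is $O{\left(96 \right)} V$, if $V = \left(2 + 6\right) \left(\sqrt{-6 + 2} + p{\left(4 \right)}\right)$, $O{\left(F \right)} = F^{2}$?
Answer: $294912 + 147456 i \approx 2.9491 \cdot 10^{5} + 1.4746 \cdot 10^{5} i$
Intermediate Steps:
$V = 32 + 16 i$ ($V = \left(2 + 6\right) \left(\sqrt{-6 + 2} + 4\right) = 8 \left(\sqrt{-4} + 4\right) = 8 \left(2 i + 4\right) = 8 \left(4 + 2 i\right) = 32 + 16 i \approx 32.0 + 16.0 i$)
$O{\left(96 \right)} V = 96^{2} \left(32 + 16 i\right) = 9216 \left(32 + 16 i\right) = 294912 + 147456 i$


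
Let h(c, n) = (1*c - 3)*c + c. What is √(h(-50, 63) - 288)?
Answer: 34*√2 ≈ 48.083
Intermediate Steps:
h(c, n) = c + c*(-3 + c) (h(c, n) = (c - 3)*c + c = (-3 + c)*c + c = c*(-3 + c) + c = c + c*(-3 + c))
√(h(-50, 63) - 288) = √(-50*(-2 - 50) - 288) = √(-50*(-52) - 288) = √(2600 - 288) = √2312 = 34*√2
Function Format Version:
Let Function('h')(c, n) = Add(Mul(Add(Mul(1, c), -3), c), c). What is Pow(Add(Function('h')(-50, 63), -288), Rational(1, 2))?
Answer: Mul(34, Pow(2, Rational(1, 2))) ≈ 48.083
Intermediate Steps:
Function('h')(c, n) = Add(c, Mul(c, Add(-3, c))) (Function('h')(c, n) = Add(Mul(Add(c, -3), c), c) = Add(Mul(Add(-3, c), c), c) = Add(Mul(c, Add(-3, c)), c) = Add(c, Mul(c, Add(-3, c))))
Pow(Add(Function('h')(-50, 63), -288), Rational(1, 2)) = Pow(Add(Mul(-50, Add(-2, -50)), -288), Rational(1, 2)) = Pow(Add(Mul(-50, -52), -288), Rational(1, 2)) = Pow(Add(2600, -288), Rational(1, 2)) = Pow(2312, Rational(1, 2)) = Mul(34, Pow(2, Rational(1, 2)))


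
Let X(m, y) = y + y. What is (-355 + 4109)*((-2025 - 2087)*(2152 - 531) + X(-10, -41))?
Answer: -25022790036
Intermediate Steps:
X(m, y) = 2*y
(-355 + 4109)*((-2025 - 2087)*(2152 - 531) + X(-10, -41)) = (-355 + 4109)*((-2025 - 2087)*(2152 - 531) + 2*(-41)) = 3754*(-4112*1621 - 82) = 3754*(-6665552 - 82) = 3754*(-6665634) = -25022790036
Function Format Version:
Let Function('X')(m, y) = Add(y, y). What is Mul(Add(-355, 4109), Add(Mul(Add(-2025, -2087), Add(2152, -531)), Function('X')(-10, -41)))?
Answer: -25022790036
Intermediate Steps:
Function('X')(m, y) = Mul(2, y)
Mul(Add(-355, 4109), Add(Mul(Add(-2025, -2087), Add(2152, -531)), Function('X')(-10, -41))) = Mul(Add(-355, 4109), Add(Mul(Add(-2025, -2087), Add(2152, -531)), Mul(2, -41))) = Mul(3754, Add(Mul(-4112, 1621), -82)) = Mul(3754, Add(-6665552, -82)) = Mul(3754, -6665634) = -25022790036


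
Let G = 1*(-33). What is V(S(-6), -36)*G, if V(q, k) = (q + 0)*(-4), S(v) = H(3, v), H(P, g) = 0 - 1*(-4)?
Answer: 528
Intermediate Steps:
H(P, g) = 4 (H(P, g) = 0 + 4 = 4)
S(v) = 4
V(q, k) = -4*q (V(q, k) = q*(-4) = -4*q)
G = -33
V(S(-6), -36)*G = -4*4*(-33) = -16*(-33) = 528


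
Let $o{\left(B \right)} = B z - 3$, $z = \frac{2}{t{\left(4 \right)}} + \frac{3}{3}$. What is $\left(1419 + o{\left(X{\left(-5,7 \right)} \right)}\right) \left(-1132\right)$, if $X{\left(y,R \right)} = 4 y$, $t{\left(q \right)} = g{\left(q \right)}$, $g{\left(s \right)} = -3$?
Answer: $- \frac{4786096}{3} \approx -1.5954 \cdot 10^{6}$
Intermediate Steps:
$t{\left(q \right)} = -3$
$z = \frac{1}{3}$ ($z = \frac{2}{-3} + \frac{3}{3} = 2 \left(- \frac{1}{3}\right) + 3 \cdot \frac{1}{3} = - \frac{2}{3} + 1 = \frac{1}{3} \approx 0.33333$)
$o{\left(B \right)} = -3 + \frac{B}{3}$ ($o{\left(B \right)} = B \frac{1}{3} - 3 = \frac{B}{3} - 3 = -3 + \frac{B}{3}$)
$\left(1419 + o{\left(X{\left(-5,7 \right)} \right)}\right) \left(-1132\right) = \left(1419 + \left(-3 + \frac{4 \left(-5\right)}{3}\right)\right) \left(-1132\right) = \left(1419 + \left(-3 + \frac{1}{3} \left(-20\right)\right)\right) \left(-1132\right) = \left(1419 - \frac{29}{3}\right) \left(-1132\right) = \frac{4228}{3} \left(-1132\right) = - \frac{4786096}{3}$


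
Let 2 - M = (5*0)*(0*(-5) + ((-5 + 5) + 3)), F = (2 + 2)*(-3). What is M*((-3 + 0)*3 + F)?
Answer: -42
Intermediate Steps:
F = -12 (F = 4*(-3) = -12)
M = 2 (M = 2 - 5*0*(0*(-5) + ((-5 + 5) + 3)) = 2 - 0*(0 + (0 + 3)) = 2 - 0*(0 + 3) = 2 - 0*3 = 2 - 1*0 = 2 + 0 = 2)
M*((-3 + 0)*3 + F) = 2*((-3 + 0)*3 - 12) = 2*(-3*3 - 12) = 2*(-9 - 12) = 2*(-21) = -42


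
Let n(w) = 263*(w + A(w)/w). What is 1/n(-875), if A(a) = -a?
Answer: -1/230388 ≈ -4.3405e-6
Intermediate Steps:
n(w) = -263 + 263*w (n(w) = 263*(w + (-w)/w) = 263*(w - 1) = 263*(-1 + w) = -263 + 263*w)
1/n(-875) = 1/(-263 + 263*(-875)) = 1/(-263 - 230125) = 1/(-230388) = -1/230388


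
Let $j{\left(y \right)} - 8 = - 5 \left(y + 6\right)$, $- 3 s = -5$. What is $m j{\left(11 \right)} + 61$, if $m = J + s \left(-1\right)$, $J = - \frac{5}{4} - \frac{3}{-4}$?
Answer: $\frac{1367}{6} \approx 227.83$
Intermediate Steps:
$s = \frac{5}{3}$ ($s = \left(- \frac{1}{3}\right) \left(-5\right) = \frac{5}{3} \approx 1.6667$)
$j{\left(y \right)} = -22 - 5 y$ ($j{\left(y \right)} = 8 - 5 \left(y + 6\right) = 8 - 5 \left(6 + y\right) = 8 - \left(30 + 5 y\right) = -22 - 5 y$)
$J = - \frac{1}{2}$ ($J = \left(-5\right) \frac{1}{4} - - \frac{3}{4} = - \frac{5}{4} + \frac{3}{4} = - \frac{1}{2} \approx -0.5$)
$m = - \frac{13}{6}$ ($m = - \frac{1}{2} + \frac{5}{3} \left(-1\right) = - \frac{1}{2} - \frac{5}{3} = - \frac{13}{6} \approx -2.1667$)
$m j{\left(11 \right)} + 61 = - \frac{13 \left(-22 - 55\right)}{6} + 61 = \left(- \frac{13}{6}\right) \left(-77\right) + 61 = \frac{1001}{6} + 61 = \frac{1367}{6}$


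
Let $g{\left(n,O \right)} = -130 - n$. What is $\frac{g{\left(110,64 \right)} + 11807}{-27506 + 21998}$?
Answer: $- \frac{11567}{5508} \approx -2.1$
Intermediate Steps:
$\frac{g{\left(110,64 \right)} + 11807}{-27506 + 21998} = \frac{\left(-130 - 110\right) + 11807}{-27506 + 21998} = \frac{\left(-130 - 110\right) + 11807}{-5508} = \left(-240 + 11807\right) \left(- \frac{1}{5508}\right) = 11567 \left(- \frac{1}{5508}\right) = - \frac{11567}{5508}$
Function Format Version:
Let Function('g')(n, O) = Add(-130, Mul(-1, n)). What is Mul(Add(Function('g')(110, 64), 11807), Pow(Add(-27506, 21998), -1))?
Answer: Rational(-11567, 5508) ≈ -2.1000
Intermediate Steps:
Mul(Add(Function('g')(110, 64), 11807), Pow(Add(-27506, 21998), -1)) = Mul(Add(Add(-130, Mul(-1, 110)), 11807), Pow(Add(-27506, 21998), -1)) = Mul(Add(Add(-130, -110), 11807), Pow(-5508, -1)) = Mul(Add(-240, 11807), Rational(-1, 5508)) = Mul(11567, Rational(-1, 5508)) = Rational(-11567, 5508)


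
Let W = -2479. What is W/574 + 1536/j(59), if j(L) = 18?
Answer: 139507/1722 ≈ 81.015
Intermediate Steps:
W/574 + 1536/j(59) = -2479/574 + 1536/18 = -2479*1/574 + 1536*(1/18) = -2479/574 + 256/3 = 139507/1722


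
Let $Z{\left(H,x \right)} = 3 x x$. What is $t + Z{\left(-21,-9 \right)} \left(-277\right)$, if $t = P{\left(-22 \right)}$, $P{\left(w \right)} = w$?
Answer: $-67333$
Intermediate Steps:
$Z{\left(H,x \right)} = 3 x^{2}$
$t = -22$
$t + Z{\left(-21,-9 \right)} \left(-277\right) = -22 + 3 \left(-9\right)^{2} \left(-277\right) = -22 + 3 \cdot 81 \left(-277\right) = -22 + 243 \left(-277\right) = -22 - 67311 = -67333$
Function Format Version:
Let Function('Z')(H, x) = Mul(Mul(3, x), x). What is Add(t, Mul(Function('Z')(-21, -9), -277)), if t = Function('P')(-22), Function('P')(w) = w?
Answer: -67333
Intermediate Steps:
Function('Z')(H, x) = Mul(3, Pow(x, 2))
t = -22
Add(t, Mul(Function('Z')(-21, -9), -277)) = Add(-22, Mul(Mul(3, Pow(-9, 2)), -277)) = Add(-22, Mul(Mul(3, 81), -277)) = Add(-22, Mul(243, -277)) = Add(-22, -67311) = -67333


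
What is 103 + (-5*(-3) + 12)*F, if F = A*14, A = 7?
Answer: 2749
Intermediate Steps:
F = 98 (F = 7*14 = 98)
103 + (-5*(-3) + 12)*F = 103 + (-5*(-3) + 12)*98 = 103 + (15 + 12)*98 = 103 + 27*98 = 103 + 2646 = 2749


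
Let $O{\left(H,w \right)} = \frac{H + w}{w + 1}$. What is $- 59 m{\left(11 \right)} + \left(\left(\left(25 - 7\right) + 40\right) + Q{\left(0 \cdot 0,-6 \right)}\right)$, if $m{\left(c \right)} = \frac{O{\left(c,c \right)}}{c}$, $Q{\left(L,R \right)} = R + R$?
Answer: $\frac{217}{6} \approx 36.167$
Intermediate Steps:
$O{\left(H,w \right)} = \frac{H + w}{1 + w}$
$Q{\left(L,R \right)} = 2 R$
$m{\left(c \right)} = \frac{2}{1 + c}$ ($m{\left(c \right)} = \frac{\frac{1}{1 + c} \left(c + c\right)}{c} = \frac{\frac{1}{1 + c} 2 c}{c} = \frac{2 c \frac{1}{1 + c}}{c} = \frac{2}{1 + c}$)
$- 59 m{\left(11 \right)} + \left(\left(\left(25 - 7\right) + 40\right) + Q{\left(0 \cdot 0,-6 \right)}\right) = - 59 \frac{2}{1 + 11} + \left(\left(\left(25 - 7\right) + 40\right) + 2 \left(-6\right)\right) = - 59 \cdot \frac{2}{12} + \left(\left(18 + 40\right) - 12\right) = - 59 \cdot 2 \cdot \frac{1}{12} + \left(58 - 12\right) = \left(-59\right) \frac{1}{6} + 46 = - \frac{59}{6} + 46 = \frac{217}{6}$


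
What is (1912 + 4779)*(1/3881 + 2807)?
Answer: 72891539888/3881 ≈ 1.8782e+7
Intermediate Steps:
(1912 + 4779)*(1/3881 + 2807) = 6691*(1/3881 + 2807) = 6691*(10893968/3881) = 72891539888/3881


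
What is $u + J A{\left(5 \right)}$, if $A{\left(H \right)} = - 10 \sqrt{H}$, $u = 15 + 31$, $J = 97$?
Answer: $46 - 970 \sqrt{5} \approx -2123.0$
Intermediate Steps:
$u = 46$
$u + J A{\left(5 \right)} = 46 + 97 \left(- 10 \sqrt{5}\right) = 46 - 970 \sqrt{5}$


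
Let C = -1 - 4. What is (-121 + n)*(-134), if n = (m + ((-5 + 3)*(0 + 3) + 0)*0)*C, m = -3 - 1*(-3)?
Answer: 16214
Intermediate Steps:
m = 0 (m = -3 + 3 = 0)
C = -5
n = 0 (n = (0 + ((-5 + 3)*(0 + 3) + 0)*0)*(-5) = (0 + (-2*3 + 0)*0)*(-5) = (0 + (-6 + 0)*0)*(-5) = (0 - 6*0)*(-5) = (0 + 0)*(-5) = 0*(-5) = 0)
(-121 + n)*(-134) = (-121 + 0)*(-134) = -121*(-134) = 16214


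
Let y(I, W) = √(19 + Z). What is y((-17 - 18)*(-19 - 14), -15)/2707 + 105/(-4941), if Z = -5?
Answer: -35/1647 + √14/2707 ≈ -0.019869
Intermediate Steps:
y(I, W) = √14 (y(I, W) = √(19 - 5) = √14)
y((-17 - 18)*(-19 - 14), -15)/2707 + 105/(-4941) = √14/2707 + 105/(-4941) = √14*(1/2707) + 105*(-1/4941) = √14/2707 - 35/1647 = -35/1647 + √14/2707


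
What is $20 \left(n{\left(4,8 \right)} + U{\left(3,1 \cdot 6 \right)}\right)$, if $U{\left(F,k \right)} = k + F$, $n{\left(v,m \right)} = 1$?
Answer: $200$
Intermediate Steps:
$U{\left(F,k \right)} = F + k$
$20 \left(n{\left(4,8 \right)} + U{\left(3,1 \cdot 6 \right)}\right) = 20 \left(1 + \left(3 + 1 \cdot 6\right)\right) = 20 \left(1 + \left(3 + 6\right)\right) = 20 \left(1 + 9\right) = 20 \cdot 10 = 200$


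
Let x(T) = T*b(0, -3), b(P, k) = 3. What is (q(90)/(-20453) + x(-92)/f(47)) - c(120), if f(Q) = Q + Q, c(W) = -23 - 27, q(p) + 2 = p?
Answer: 45237900/961291 ≈ 47.060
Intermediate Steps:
q(p) = -2 + p
c(W) = -50
x(T) = 3*T (x(T) = T*3 = 3*T)
f(Q) = 2*Q
(q(90)/(-20453) + x(-92)/f(47)) - c(120) = ((-2 + 90)/(-20453) + (3*(-92))/((2*47))) - 1*(-50) = (88*(-1/20453) - 276/94) + 50 = (-88/20453 - 276*1/94) + 50 = (-88/20453 - 138/47) + 50 = -2826650/961291 + 50 = 45237900/961291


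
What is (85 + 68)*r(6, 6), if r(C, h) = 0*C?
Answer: 0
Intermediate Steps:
r(C, h) = 0
(85 + 68)*r(6, 6) = (85 + 68)*0 = 153*0 = 0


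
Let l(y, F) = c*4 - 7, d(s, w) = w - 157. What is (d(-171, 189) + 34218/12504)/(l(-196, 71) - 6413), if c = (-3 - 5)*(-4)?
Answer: -6581/1192048 ≈ -0.0055208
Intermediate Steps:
c = 32 (c = -8*(-4) = 32)
d(s, w) = -157 + w
l(y, F) = 121 (l(y, F) = 32*4 - 7 = 128 - 7 = 121)
(d(-171, 189) + 34218/12504)/(l(-196, 71) - 6413) = ((-157 + 189) + 34218/12504)/(121 - 6413) = (32 + 34218*(1/12504))/(-6292) = (32 + 5703/2084)*(-1/6292) = (72391/2084)*(-1/6292) = -6581/1192048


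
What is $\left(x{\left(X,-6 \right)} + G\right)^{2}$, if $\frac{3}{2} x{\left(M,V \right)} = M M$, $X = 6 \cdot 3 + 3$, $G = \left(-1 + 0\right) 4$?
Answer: $84100$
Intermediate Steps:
$G = -4$ ($G = \left(-1\right) 4 = -4$)
$X = 21$ ($X = 18 + 3 = 21$)
$x{\left(M,V \right)} = \frac{2 M^{2}}{3}$ ($x{\left(M,V \right)} = \frac{2 M M}{3} = \frac{2 M^{2}}{3}$)
$\left(x{\left(X,-6 \right)} + G\right)^{2} = \left(\frac{2 \cdot 21^{2}}{3} - 4\right)^{2} = \left(\frac{2}{3} \cdot 441 - 4\right)^{2} = \left(294 - 4\right)^{2} = 290^{2} = 84100$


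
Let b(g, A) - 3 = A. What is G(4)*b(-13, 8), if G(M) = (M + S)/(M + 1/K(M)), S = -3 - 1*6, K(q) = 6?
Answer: -66/5 ≈ -13.200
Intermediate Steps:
S = -9 (S = -3 - 6 = -9)
b(g, A) = 3 + A
G(M) = (-9 + M)/(1/6 + M) (G(M) = (M - 9)/(M + 1/6) = (-9 + M)/(M + 1/6) = (-9 + M)/(1/6 + M))
G(4)*b(-13, 8) = (6*(-9 + 4)/(1 + 6*4))*(3 + 8) = (6*(-5)/(1 + 24))*11 = (6*(-5)/25)*11 = (6*(1/25)*(-5))*11 = -6/5*11 = -66/5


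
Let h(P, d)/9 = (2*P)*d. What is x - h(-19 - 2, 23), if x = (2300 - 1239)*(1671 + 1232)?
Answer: 3088777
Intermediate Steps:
x = 3080083 (x = 1061*2903 = 3080083)
h(P, d) = 18*P*d (h(P, d) = 9*((2*P)*d) = 9*(2*P*d) = 18*P*d)
x - h(-19 - 2, 23) = 3080083 - 18*(-19 - 2)*23 = 3080083 - 18*(-21)*23 = 3080083 - 1*(-8694) = 3080083 + 8694 = 3088777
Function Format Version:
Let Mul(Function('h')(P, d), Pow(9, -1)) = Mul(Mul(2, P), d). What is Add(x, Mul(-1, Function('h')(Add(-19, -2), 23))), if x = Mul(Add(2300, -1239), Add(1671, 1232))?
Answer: 3088777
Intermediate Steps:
x = 3080083 (x = Mul(1061, 2903) = 3080083)
Function('h')(P, d) = Mul(18, P, d) (Function('h')(P, d) = Mul(9, Mul(Mul(2, P), d)) = Mul(9, Mul(2, P, d)) = Mul(18, P, d))
Add(x, Mul(-1, Function('h')(Add(-19, -2), 23))) = Add(3080083, Mul(-1, Mul(18, Add(-19, -2), 23))) = Add(3080083, Mul(-1, Mul(18, -21, 23))) = Add(3080083, Mul(-1, -8694)) = Add(3080083, 8694) = 3088777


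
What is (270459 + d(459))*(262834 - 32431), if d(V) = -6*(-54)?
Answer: 62389215549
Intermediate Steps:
d(V) = 324
(270459 + d(459))*(262834 - 32431) = (270459 + 324)*(262834 - 32431) = 270783*230403 = 62389215549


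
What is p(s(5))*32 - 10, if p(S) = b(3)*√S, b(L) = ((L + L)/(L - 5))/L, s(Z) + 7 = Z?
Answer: -10 - 32*I*√2 ≈ -10.0 - 45.255*I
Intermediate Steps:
s(Z) = -7 + Z
b(L) = 2/(-5 + L) (b(L) = ((2*L)/(-5 + L))/L = (2*L/(-5 + L))/L = 2/(-5 + L))
p(S) = -√S (p(S) = (2/(-5 + 3))*√S = (2/(-2))*√S = (2*(-½))*√S = -√S)
p(s(5))*32 - 10 = -√(-7 + 5)*32 - 10 = -√(-2)*32 - 10 = -I*√2*32 - 10 = -32*I*√2 - 10 = -10 - 32*I*√2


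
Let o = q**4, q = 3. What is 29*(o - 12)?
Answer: 2001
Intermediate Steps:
o = 81 (o = 3**4 = 81)
29*(o - 12) = 29*(81 - 12) = 29*69 = 2001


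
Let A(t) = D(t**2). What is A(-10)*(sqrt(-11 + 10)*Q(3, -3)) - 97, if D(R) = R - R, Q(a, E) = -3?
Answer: -97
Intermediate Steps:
D(R) = 0
A(t) = 0
A(-10)*(sqrt(-11 + 10)*Q(3, -3)) - 97 = 0*(sqrt(-11 + 10)*(-3)) - 97 = 0*(sqrt(-1)*(-3)) - 97 = 0*(I*(-3)) - 97 = 0*(-3*I) - 97 = 0 - 97 = -97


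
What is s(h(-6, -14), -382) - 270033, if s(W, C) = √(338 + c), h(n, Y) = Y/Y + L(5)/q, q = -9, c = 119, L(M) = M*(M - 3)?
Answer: -270033 + √457 ≈ -2.7001e+5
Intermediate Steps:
L(M) = M*(-3 + M)
h(n, Y) = -⅑ (h(n, Y) = Y/Y + (5*(-3 + 5))/(-9) = 1 + (5*2)*(-⅑) = 1 + 10*(-⅑) = 1 - 10/9 = -⅑)
s(W, C) = √457 (s(W, C) = √(338 + 119) = √457)
s(h(-6, -14), -382) - 270033 = √457 - 270033 = -270033 + √457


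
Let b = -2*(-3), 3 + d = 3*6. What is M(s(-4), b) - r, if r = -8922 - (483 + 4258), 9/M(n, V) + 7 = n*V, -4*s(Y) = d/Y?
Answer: 150221/11 ≈ 13656.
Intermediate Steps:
d = 15 (d = -3 + 3*6 = -3 + 18 = 15)
b = 6
s(Y) = -15/(4*Y)
M(n, V) = 9/(-7 + V*n) (M(n, V) = 9/(-7 + n*V) = 9/(-7 + V*n))
r = -13663 (r = -8922 - 1*4741 = -8922 - 4741 = -13663)
M(s(-4), b) - r = 9/(-7 + 6*(-15/4/(-4))) - 1*(-13663) = 9/(-7 + 6*(-15/4*(-1/4))) + 13663 = 9/(-7 + 6*(15/16)) + 13663 = 9/(-7 + 45/8) + 13663 = 9/(-11/8) + 13663 = 9*(-8/11) + 13663 = -72/11 + 13663 = 150221/11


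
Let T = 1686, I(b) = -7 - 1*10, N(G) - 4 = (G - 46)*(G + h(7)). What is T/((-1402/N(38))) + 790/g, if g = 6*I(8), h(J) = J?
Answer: 15028613/35751 ≈ 420.37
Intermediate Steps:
N(G) = 4 + (-46 + G)*(7 + G) (N(G) = 4 + (G - 46)*(G + 7) = 4 + (-46 + G)*(7 + G))
I(b) = -17 (I(b) = -7 - 10 = -17)
g = -102 (g = 6*(-17) = -102)
T/((-1402/N(38))) + 790/g = 1686/((-1402/(-318 + 38² - 39*38))) + 790/(-102) = 1686/((-1402/(-318 + 1444 - 1482))) + 790*(-1/102) = 1686/((-1402/(-356))) - 395/51 = 1686/((-1402*(-1/356))) - 395/51 = 1686/(701/178) - 395/51 = 1686*(178/701) - 395/51 = 300108/701 - 395/51 = 15028613/35751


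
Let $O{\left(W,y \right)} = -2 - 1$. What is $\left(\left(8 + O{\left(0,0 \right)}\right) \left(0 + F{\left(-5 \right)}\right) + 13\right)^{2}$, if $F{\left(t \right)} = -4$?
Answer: $49$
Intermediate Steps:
$O{\left(W,y \right)} = -3$ ($O{\left(W,y \right)} = -2 - 1 = -3$)
$\left(\left(8 + O{\left(0,0 \right)}\right) \left(0 + F{\left(-5 \right)}\right) + 13\right)^{2} = \left(\left(8 - 3\right) \left(0 - 4\right) + 13\right)^{2} = \left(5 \left(-4\right) + 13\right)^{2} = \left(-20 + 13\right)^{2} = \left(-7\right)^{2} = 49$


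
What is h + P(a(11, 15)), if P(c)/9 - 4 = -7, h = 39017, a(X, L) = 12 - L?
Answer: 38990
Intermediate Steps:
P(c) = -27 (P(c) = 36 + 9*(-7) = 36 - 63 = -27)
h + P(a(11, 15)) = 39017 - 27 = 38990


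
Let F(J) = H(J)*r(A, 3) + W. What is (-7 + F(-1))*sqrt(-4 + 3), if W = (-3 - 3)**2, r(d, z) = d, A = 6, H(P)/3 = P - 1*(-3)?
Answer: 65*I ≈ 65.0*I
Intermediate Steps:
H(P) = 9 + 3*P (H(P) = 3*(P - 1*(-3)) = 3*(P + 3) = 3*(3 + P) = 9 + 3*P)
W = 36 (W = (-6)**2 = 36)
F(J) = 90 + 18*J (F(J) = (9 + 3*J)*6 + 36 = (54 + 18*J) + 36 = 90 + 18*J)
(-7 + F(-1))*sqrt(-4 + 3) = (-7 + (90 + 18*(-1)))*sqrt(-4 + 3) = (-7 + (90 - 18))*sqrt(-1) = (-7 + 72)*I = 65*I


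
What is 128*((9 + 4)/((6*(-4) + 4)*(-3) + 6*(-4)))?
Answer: 416/9 ≈ 46.222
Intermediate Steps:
128*((9 + 4)/((6*(-4) + 4)*(-3) + 6*(-4))) = 128*(13/((-24 + 4)*(-3) - 24)) = 128*(13/(-20*(-3) - 24)) = 128*(13/(60 - 24)) = 128*(13/36) = 416/9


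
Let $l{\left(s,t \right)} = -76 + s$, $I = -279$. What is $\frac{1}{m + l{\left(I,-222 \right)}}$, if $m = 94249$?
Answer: $\frac{1}{93894} \approx 1.065 \cdot 10^{-5}$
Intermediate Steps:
$\frac{1}{m + l{\left(I,-222 \right)}} = \frac{1}{94249 - 355} = \frac{1}{93894}$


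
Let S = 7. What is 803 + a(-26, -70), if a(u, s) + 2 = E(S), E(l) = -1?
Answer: 800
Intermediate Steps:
a(u, s) = -3 (a(u, s) = -2 - 1 = -3)
803 + a(-26, -70) = 803 - 3 = 800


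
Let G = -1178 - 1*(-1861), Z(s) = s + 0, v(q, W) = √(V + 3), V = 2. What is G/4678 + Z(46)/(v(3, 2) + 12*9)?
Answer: 31203401/54540802 - 46*√5/11659 ≈ 0.56329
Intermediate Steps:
v(q, W) = √5 (v(q, W) = √(2 + 3) = √5)
Z(s) = s
G = 683 (G = -1178 + 1861 = 683)
G/4678 + Z(46)/(v(3, 2) + 12*9) = 683/4678 + 46/(√5 + 12*9) = 683*(1/4678) + 46/(√5 + 108) = 683/4678 + 46/(108 + √5)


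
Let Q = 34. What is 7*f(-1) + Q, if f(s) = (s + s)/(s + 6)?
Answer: 156/5 ≈ 31.200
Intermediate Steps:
f(s) = 2*s/(6 + s) (f(s) = (2*s)/(6 + s) = 2*s/(6 + s))
7*f(-1) + Q = 7*(2*(-1)/(6 - 1)) + 34 = 7*(2*(-1)/5) + 34 = 7*(2*(-1)*(⅕)) + 34 = 7*(-⅖) + 34 = -14/5 + 34 = 156/5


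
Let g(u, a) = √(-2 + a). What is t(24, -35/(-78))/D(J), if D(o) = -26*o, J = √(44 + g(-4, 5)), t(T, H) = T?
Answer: -12/(13*√(44 + √3)) ≈ -0.13650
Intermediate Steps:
J = √(44 + √3) (J = √(44 + √(-2 + 5)) = √(44 + √3) ≈ 6.7626)
t(24, -35/(-78))/D(J) = 24/((-26*√(44 + √3))) = 24*(-1/(26*√(44 + √3))) = -12/(13*√(44 + √3))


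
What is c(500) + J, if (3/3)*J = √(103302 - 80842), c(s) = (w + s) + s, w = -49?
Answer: 951 + 2*√5615 ≈ 1100.9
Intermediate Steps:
c(s) = -49 + 2*s (c(s) = (-49 + s) + s = -49 + 2*s)
J = 2*√5615 (J = √(103302 - 80842) = √22460 = 2*√5615 ≈ 149.87)
c(500) + J = (-49 + 2*500) + 2*√5615 = (-49 + 1000) + 2*√5615 = 951 + 2*√5615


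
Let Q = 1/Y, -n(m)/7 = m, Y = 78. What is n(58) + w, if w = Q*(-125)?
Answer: -31793/78 ≈ -407.60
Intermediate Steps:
n(m) = -7*m
Q = 1/78 ≈ 0.012821
w = -125/78 (w = (1/78)*(-125) = -125/78 ≈ -1.6026)
n(58) + w = -7*58 - 125/78 = -406 - 125/78 = -31793/78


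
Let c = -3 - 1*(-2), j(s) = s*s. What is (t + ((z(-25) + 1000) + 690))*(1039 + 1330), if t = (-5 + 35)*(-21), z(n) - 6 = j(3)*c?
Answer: 2504033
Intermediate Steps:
j(s) = s²
c = -1 (c = -3 + 2 = -1)
z(n) = -3 (z(n) = 6 + 3²*(-1) = 6 + 9*(-1) = 6 - 9 = -3)
t = -630 (t = 30*(-21) = -630)
(t + ((z(-25) + 1000) + 690))*(1039 + 1330) = (-630 + ((-3 + 1000) + 690))*(1039 + 1330) = (-630 + (997 + 690))*2369 = (-630 + 1687)*2369 = 1057*2369 = 2504033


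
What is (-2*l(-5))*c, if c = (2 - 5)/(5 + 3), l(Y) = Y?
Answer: -15/4 ≈ -3.7500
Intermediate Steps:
c = -3/8 ≈ -0.37500
(-2*l(-5))*c = -2*(-5)*(-3/8) = 10*(-3/8) = -15/4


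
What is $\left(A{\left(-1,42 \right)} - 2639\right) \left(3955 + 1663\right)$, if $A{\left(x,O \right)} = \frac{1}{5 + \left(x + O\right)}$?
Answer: $- \frac{340992937}{23} \approx -1.4826 \cdot 10^{7}$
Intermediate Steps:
$A{\left(x,O \right)} = \frac{1}{5 + O + x}$ ($A{\left(x,O \right)} = \frac{1}{5 + \left(O + x\right)} = \frac{1}{5 + O + x}$)
$\left(A{\left(-1,42 \right)} - 2639\right) \left(3955 + 1663\right) = \left(\frac{1}{5 + 42 - 1} - 2639\right) \left(3955 + 1663\right) = \left(\frac{1}{46} - 2639\right) 5618 = \left(- \frac{121393}{46}\right) 5618 = - \frac{340992937}{23}$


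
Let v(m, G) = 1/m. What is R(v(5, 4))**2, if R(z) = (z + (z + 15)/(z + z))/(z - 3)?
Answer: 36481/196 ≈ 186.13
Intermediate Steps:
R(z) = (z + (15 + z)/(2*z))/(-3 + z) (R(z) = (z + (15 + z)/((2*z)))/(-3 + z) = (z + (15 + z)*(1/(2*z)))/(-3 + z) = (z + (15 + z)/(2*z))/(-3 + z))
R(v(5, 4))**2 = ((15 + 1/5 + 2*(1/5)**2)/(2*(1/5)*(-3 + 1/5)))**2 = ((1/2)*5*(15 + 1/5 + 2*(1/25))/(-14/5))**2 = ((1/2)*5*(-5/14)*(15 + 1/5 + 2/25))**2 = ((1/2)*5*(-5/14)*(382/25))**2 = (-191/14)**2 = 36481/196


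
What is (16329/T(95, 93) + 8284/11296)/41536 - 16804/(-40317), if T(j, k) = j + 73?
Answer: 3468884583421/8275907359104 ≈ 0.41915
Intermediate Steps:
T(j, k) = 73 + j
(16329/T(95, 93) + 8284/11296)/41536 - 16804/(-40317) = (16329/(73 + 95) + 8284/11296)/41536 - 16804/(-40317) = (16329/168 + 8284*(1/11296))*(1/41536) - 16804*(-1/40317) = (16329*(1/168) + 2071/2824)*(1/41536) + 16804/40317 = (5443/56 + 2071/2824)*(1/41536) + 16804/40317 = (483969/4942)*(1/41536) + 16804/40317 = 483969/205270912 + 16804/40317 = 3468884583421/8275907359104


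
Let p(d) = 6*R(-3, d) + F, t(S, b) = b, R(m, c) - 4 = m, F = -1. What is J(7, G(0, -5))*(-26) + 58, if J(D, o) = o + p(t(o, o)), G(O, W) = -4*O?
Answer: -72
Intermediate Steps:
R(m, c) = 4 + m
p(d) = 5 (p(d) = 6*(4 - 3) - 1 = 6*1 - 1 = 6 - 1 = 5)
J(D, o) = 5 + o (J(D, o) = o + 5 = 5 + o)
J(7, G(0, -5))*(-26) + 58 = (5 - 4*0)*(-26) + 58 = (5 + 0)*(-26) + 58 = 5*(-26) + 58 = -130 + 58 = -72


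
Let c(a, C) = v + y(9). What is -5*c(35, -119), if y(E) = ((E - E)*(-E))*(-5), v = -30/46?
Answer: 75/23 ≈ 3.2609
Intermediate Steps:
v = -15/23 (v = -30*1/46 = -15/23 ≈ -0.65217)
y(E) = 0 (y(E) = (0*(-E))*(-5) = 0*(-5) = 0)
c(a, C) = -15/23 (c(a, C) = -15/23 + 0 = -15/23)
-5*c(35, -119) = -5*(-15/23) = 75/23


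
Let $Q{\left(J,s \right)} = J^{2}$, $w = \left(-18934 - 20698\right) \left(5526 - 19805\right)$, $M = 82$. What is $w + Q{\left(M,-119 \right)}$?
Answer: $565912052$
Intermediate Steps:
$w = 565905328$ ($w = \left(-39632\right) \left(-14279\right) = 565905328$)
$w + Q{\left(M,-119 \right)} = 565905328 + 82^{2} = 565905328 + 6724 = 565912052$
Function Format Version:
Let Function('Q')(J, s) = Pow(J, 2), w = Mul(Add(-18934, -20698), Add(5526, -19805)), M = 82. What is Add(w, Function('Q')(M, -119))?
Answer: 565912052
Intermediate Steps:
w = 565905328 (w = Mul(-39632, -14279) = 565905328)
Add(w, Function('Q')(M, -119)) = Add(565905328, Pow(82, 2)) = Add(565905328, 6724) = 565912052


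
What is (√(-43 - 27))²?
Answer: -70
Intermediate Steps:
(√(-43 - 27))² = (√(-70))² = (I*√70)² = -70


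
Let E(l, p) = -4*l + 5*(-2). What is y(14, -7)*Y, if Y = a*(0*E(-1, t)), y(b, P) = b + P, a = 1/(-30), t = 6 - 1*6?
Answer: 0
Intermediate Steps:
t = 0 (t = 6 - 6 = 0)
E(l, p) = -10 - 4*l (E(l, p) = -4*l - 10 = -10 - 4*l)
a = -1/30 ≈ -0.033333
y(b, P) = P + b
Y = 0 (Y = -0*(-10 - 4*(-1)) = -0*(-10 + 4) = -0*(-6) = -1/30*0 = 0)
y(14, -7)*Y = (-7 + 14)*0 = 7*0 = 0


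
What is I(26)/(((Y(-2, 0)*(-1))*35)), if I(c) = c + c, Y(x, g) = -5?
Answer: 52/175 ≈ 0.29714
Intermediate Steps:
I(c) = 2*c
I(26)/(((Y(-2, 0)*(-1))*35)) = (2*26)/((-5*(-1)*35)) = 52/((5*35)) = 52/175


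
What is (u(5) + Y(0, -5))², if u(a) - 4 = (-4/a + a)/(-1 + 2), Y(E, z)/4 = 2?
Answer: 6561/25 ≈ 262.44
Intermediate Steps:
Y(E, z) = 8 (Y(E, z) = 4*2 = 8)
u(a) = 4 + a - 4/a (u(a) = 4 + (-4/a + a)/(-1 + 2) = 4 + (a - 4/a)/1 = 4 + (a - 4/a)*1 = 4 + (a - 4/a) = 4 + a - 4/a)
(u(5) + Y(0, -5))² = ((4 + 5 - 4/5) + 8)² = ((4 + 5 - 4*⅕) + 8)² = ((4 + 5 - ⅘) + 8)² = (41/5 + 8)² = (81/5)² = 6561/25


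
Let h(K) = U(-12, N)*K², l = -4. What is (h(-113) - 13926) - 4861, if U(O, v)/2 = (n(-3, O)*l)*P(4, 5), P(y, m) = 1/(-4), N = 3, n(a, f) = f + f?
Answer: -631699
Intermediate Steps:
n(a, f) = 2*f
P(y, m) = -¼
U(O, v) = 4*O (U(O, v) = 2*(((2*O)*(-4))*(-¼)) = 2*(-8*O*(-¼)) = 2*(2*O) = 4*O)
h(K) = -48*K² (h(K) = (4*(-12))*K² = -48*K²)
(h(-113) - 13926) - 4861 = (-48*(-113)² - 13926) - 4861 = (-48*12769 - 13926) - 4861 = (-612912 - 13926) - 4861 = -626838 - 4861 = -631699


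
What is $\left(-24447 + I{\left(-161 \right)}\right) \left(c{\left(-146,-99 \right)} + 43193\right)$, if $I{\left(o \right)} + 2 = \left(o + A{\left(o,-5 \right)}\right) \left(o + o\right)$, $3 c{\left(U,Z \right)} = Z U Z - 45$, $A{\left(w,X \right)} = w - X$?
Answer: $-33674035500$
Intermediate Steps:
$c{\left(U,Z \right)} = -15 + \frac{U Z^{2}}{3}$ ($c{\left(U,Z \right)} = \frac{Z U Z - 45}{3} = \frac{U Z Z - 45}{3} = \frac{U Z^{2} - 45}{3} = \frac{-45 + U Z^{2}}{3} = -15 + \frac{U Z^{2}}{3}$)
$I{\left(o \right)} = -2 + 2 o \left(5 + 2 o\right)$ ($I{\left(o \right)} = -2 + \left(o + \left(o - -5\right)\right) \left(o + o\right) = -2 + \left(o + \left(o + 5\right)\right) 2 o = -2 + \left(o + \left(5 + o\right)\right) 2 o = -2 + \left(5 + 2 o\right) 2 o = -2 + 2 o \left(5 + 2 o\right)$)
$\left(-24447 + I{\left(-161 \right)}\right) \left(c{\left(-146,-99 \right)} + 43193\right) = \left(-24447 + \left(-2 + 4 \left(-161\right)^{2} + 10 \left(-161\right)\right)\right) \left(\left(-15 + \frac{1}{3} \left(-146\right) \left(-99\right)^{2}\right) + 43193\right) = \left(-24447 - -102072\right) \left(\left(-15 + \frac{1}{3} \left(-146\right) 9801\right) + 43193\right) = \left(-24447 - -102072\right) \left(\left(-15 - 476982\right) + 43193\right) = \left(-24447 + 102072\right) \left(-476997 + 43193\right) = 77625 \left(-433804\right) = -33674035500$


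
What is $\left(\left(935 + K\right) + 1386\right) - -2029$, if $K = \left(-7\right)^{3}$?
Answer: $4007$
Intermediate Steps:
$K = -343$
$\left(\left(935 + K\right) + 1386\right) - -2029 = \left(\left(935 - 343\right) + 1386\right) - -2029 = \left(592 + 1386\right) + 2029 = 1978 + 2029 = 4007$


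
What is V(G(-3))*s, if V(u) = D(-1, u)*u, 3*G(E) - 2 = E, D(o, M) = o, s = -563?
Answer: -563/3 ≈ -187.67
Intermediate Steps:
G(E) = ⅔ + E/3
V(u) = -u
V(G(-3))*s = -(⅔ + (⅓)*(-3))*(-563) = -(⅔ - 1)*(-563) = -1*(-⅓)*(-563) = (⅓)*(-563) = -563/3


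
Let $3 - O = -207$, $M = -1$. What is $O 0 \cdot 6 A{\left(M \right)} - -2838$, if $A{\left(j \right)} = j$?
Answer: $2838$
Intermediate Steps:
$O = 210$ ($O = 3 - -207 = 3 + 207 = 210$)
$O 0 \cdot 6 A{\left(M \right)} - -2838 = 210 \cdot 0 \cdot 6 \left(-1\right) - -2838 = 210 \cdot 0 \left(-1\right) + 2838 = 210 \cdot 0 + 2838 = 0 + 2838 = 2838$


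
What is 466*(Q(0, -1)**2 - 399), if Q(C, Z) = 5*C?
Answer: -185934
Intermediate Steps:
466*(Q(0, -1)**2 - 399) = 466*((5*0)**2 - 399) = 466*(0**2 - 399) = 466*(0 - 399) = 466*(-399) = -185934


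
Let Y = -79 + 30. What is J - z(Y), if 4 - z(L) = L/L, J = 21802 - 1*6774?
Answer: 15025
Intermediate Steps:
J = 15028 (J = 21802 - 6774 = 15028)
Y = -49
z(L) = 3 (z(L) = 4 - L/L = 4 - 1*1 = 4 - 1 = 3)
J - z(Y) = 15028 - 1*3 = 15028 - 3 = 15025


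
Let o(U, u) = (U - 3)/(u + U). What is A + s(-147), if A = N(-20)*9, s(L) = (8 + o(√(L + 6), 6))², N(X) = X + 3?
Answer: 171*(-13*I - 2*√141)/(4*√141 + 35*I) ≈ -77.763 + 10.5*I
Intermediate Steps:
N(X) = 3 + X
o(U, u) = (-3 + U)/(U + u)
s(L) = (8 + (-3 + √(6 + L))/(6 + √(6 + L)))² (s(L) = (8 + (-3 + √(L + 6))/(√(L + 6) + 6))² = (8 + (-3 + √(6 + L))/(√(6 + L) + 6))² = (8 + (-3 + √(6 + L))/(6 + √(6 + L)))²)
A = -153 (A = (3 - 20)*9 = -17*9 = -153)
A + s(-147) = -153 + 81*(5 + √(6 - 147))²/(6 + √(6 - 147))² = -153 + 81*(5 + √(-141))²/(6 + √(-141))² = -153 + 81*(5 + I*√141)²/(6 + I*√141)²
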